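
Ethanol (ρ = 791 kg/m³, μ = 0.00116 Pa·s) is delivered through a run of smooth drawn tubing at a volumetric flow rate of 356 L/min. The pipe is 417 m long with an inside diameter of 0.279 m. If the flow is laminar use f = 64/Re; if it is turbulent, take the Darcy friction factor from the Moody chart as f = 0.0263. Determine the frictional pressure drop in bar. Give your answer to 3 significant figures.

Q = 356 L/min = 356/60000 = 0.005933 m³/s.
Cross-sectional area A = πD²/4 = π(0.279)²/4 = 0.06114 m²; mean velocity V = Q/A = 0.005933/0.06114 = 0.09705 m/s.
Reynolds number Re = ρVD/μ = 791 · 0.09705 · 0.279 / 0.00116 = 1.846e+04.
Re > 4000 → turbulent; use the Moody-chart value f = 0.0263.
Darcy-Weisbach: ΔP = f(L/D)(ρV²/2) = 0.0263·(417/0.279)·(791·0.09705²/2) = 0.0263·1495·3.725 = 146.4 Pa.
ΔP = 146.4 Pa = 0.00146 bar.

ΔP ≈ 0.00146 bar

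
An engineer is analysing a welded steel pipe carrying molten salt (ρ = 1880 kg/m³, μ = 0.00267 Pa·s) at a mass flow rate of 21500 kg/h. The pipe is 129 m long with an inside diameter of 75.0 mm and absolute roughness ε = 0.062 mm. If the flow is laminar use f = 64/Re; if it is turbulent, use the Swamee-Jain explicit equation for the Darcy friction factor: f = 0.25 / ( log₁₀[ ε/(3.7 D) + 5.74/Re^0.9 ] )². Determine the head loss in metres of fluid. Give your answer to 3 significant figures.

ṁ = 21500 kg/h = 21500/3600 = 5.972 kg/s.
A = πD²/4 = π(0.075)²/4 = 0.004418 m²; mean velocity V = ṁ/(ρA) = 5.972/(1880 · 0.004418) = 0.7191 m/s.
Reynolds number Re = ρVD/μ = 1880 · 0.7191 · 0.075 / 0.00267 = 3.797e+04.
Re > 4000 → turbulent. Relative roughness ε/D = 6.2e-05/0.075 = 0.000827. Swamee-Jain: f = 0.25/(log₁₀[0.000827/3.7 + 5.74/3.797e+04^0.9])² = 0.25/(log₁₀[0.000223 + 0.000434])² = 0.25/(-3.182)² = 0.02469.
Darcy-Weisbach: ΔP = f(L/D)(ρV²/2) = 0.02469·(129/0.075)·(1880·0.7191²/2) = 0.02469·1720·486 = 2.064e+04 Pa.
Head loss h_f = ΔP/(ρg) = 2.064e+04/(1880·9.81) = 1.12 m.

h_f ≈ 1.12 m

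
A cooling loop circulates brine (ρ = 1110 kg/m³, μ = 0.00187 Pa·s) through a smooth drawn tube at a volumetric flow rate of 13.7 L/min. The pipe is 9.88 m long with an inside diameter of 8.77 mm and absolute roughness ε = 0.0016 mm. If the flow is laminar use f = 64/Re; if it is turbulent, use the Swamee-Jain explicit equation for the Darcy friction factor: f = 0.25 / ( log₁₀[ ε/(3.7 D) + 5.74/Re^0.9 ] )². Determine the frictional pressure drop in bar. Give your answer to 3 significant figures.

ΔP ≈ 2.36 bar

Q = 13.7 L/min = 13.7/60000 = 0.0002283 m³/s.
Cross-sectional area A = πD²/4 = π(0.00877)²/4 = 6.041e-05 m²; mean velocity V = Q/A = 0.0002283/6.041e-05 = 3.78 m/s.
Reynolds number Re = ρVD/μ = 1110 · 3.78 · 0.00877 / 0.00187 = 1.968e+04.
Re > 4000 → turbulent. Relative roughness ε/D = 1.6e-06/0.00877 = 0.000182. Swamee-Jain: f = 0.25/(log₁₀[0.000182/3.7 + 5.74/1.968e+04^0.9])² = 0.25/(log₁₀[4.93e-05 + 0.000784])² = 0.25/(-3.079)² = 0.02637.
Darcy-Weisbach: ΔP = f(L/D)(ρV²/2) = 0.02637·(9.88/0.00877)·(1110·3.78²/2) = 0.02637·1127·7930 = 2.356e+05 Pa.
ΔP = 2.356e+05 Pa = 2.36 bar.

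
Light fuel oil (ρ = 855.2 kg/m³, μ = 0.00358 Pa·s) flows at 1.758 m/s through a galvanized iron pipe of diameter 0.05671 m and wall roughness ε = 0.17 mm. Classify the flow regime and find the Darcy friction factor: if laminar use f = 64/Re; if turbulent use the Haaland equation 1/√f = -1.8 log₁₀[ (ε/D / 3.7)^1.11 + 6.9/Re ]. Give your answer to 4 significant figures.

Re = ρVD/μ = 855.2·1.758·0.05671/0.00358 = 2.382e+04.
Re > 4000 → turbulent. ε/D = 0.00017/0.05671 = 0.003; Haaland: 1/√f = -1.8 log₁₀[0.00037 + 0.00029] = 5.725, so f = 0.03051.

f ≈ 0.03051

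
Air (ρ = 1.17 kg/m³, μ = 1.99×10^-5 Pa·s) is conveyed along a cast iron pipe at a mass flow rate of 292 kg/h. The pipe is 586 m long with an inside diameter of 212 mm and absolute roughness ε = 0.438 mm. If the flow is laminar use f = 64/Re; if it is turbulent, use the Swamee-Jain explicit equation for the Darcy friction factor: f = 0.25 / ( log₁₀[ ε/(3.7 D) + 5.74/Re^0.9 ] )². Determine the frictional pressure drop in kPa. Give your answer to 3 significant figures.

ΔP ≈ 0.183 kPa

ṁ = 292 kg/h = 292/3600 = 0.08111 kg/s.
A = πD²/4 = π(0.212)²/4 = 0.0353 m²; mean velocity V = ṁ/(ρA) = 0.08111/(1.17 · 0.0353) = 1.964 m/s.
Reynolds number Re = ρVD/μ = 1.17 · 1.964 · 0.212 / 1.99e-05 = 2.448e+04.
Re > 4000 → turbulent. Relative roughness ε/D = 0.000438/0.212 = 0.00207. Swamee-Jain: f = 0.25/(log₁₀[0.00207/3.7 + 5.74/2.448e+04^0.9])² = 0.25/(log₁₀[0.000558 + 0.000644])² = 0.25/(-2.92)² = 0.02932.
Darcy-Weisbach: ΔP = f(L/D)(ρV²/2) = 0.02932·(586/0.212)·(1.17·1.964²/2) = 0.02932·2764·2.256 = 182.9 Pa.
ΔP = 182.9 Pa = 0.183 kPa.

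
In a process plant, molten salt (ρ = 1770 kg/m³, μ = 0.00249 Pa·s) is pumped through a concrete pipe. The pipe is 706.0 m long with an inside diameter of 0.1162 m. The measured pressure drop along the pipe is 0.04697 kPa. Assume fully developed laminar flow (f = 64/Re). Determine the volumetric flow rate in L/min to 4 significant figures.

Q ≈ 7.174 L/min

For laminar flow, f = 64/Re with Re = ρVD/μ, so Darcy-Weisbach reduces to ΔP = 32μLV/D². Solving for V: V = ΔP·D²/(32μL) = 46.97·(0.1162)²/(32·0.00249·706) = 0.01127 m/s.
Check: Re = ρVD/μ = 1770·0.01127·0.1162/0.00249 = 931.2 < 2300, so the laminar assumption holds.
Q = V·A = 0.01127·(π/4·0.1162²) = 0.0001196 m³/s = 7.174 L/min.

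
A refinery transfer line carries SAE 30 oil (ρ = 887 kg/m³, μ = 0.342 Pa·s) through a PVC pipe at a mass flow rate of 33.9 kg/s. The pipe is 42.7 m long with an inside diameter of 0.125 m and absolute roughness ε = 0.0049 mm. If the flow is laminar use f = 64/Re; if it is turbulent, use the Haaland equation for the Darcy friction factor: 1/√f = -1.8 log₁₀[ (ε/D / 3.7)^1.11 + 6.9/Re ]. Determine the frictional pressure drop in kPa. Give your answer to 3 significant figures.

ΔP ≈ 93.1 kPa

A = πD²/4 = π(0.125)²/4 = 0.01227 m²; mean velocity V = ṁ/(ρA) = 33.9/(887 · 0.01227) = 3.114 m/s.
Reynolds number Re = ρVD/μ = 887 · 3.114 · 0.125 / 0.342 = 1010.
Re < 2300 → laminar flow, so f = 64/Re = 64/1010 = 0.06339 (the turbulent correlation is not needed).
Darcy-Weisbach: ΔP = f(L/D)(ρV²/2) = 0.06339·(42.7/0.125)·(887·3.114²/2) = 0.06339·341.6·4302 = 9.314e+04 Pa.
ΔP = 9.314e+04 Pa = 93.1 kPa.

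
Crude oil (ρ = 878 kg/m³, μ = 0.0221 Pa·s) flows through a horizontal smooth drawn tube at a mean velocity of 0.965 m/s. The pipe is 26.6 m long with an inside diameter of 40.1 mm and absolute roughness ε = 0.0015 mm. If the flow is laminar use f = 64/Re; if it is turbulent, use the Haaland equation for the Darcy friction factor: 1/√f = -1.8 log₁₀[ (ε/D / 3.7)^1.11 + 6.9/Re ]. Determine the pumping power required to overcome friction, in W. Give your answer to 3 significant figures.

P ≈ 13.8 W

Reynolds number Re = ρVD/μ = 878 · 0.965 · 0.0401 / 0.0221 = 1537.
Re < 2300 → laminar flow, so f = 64/Re = 64/1537 = 0.04163 (the turbulent correlation is not needed).
Darcy-Weisbach: ΔP = f(L/D)(ρV²/2) = 0.04163·(26.6/0.0401)·(878·0.965²/2) = 0.04163·663.3·408.8 = 1.129e+04 Pa.
Q = V·A = 0.965·0.001263 = 0.001219 m³/s.
Pumping power P = QΔP = 0.001219·1.129e+04 = 13.76 W = 13.8 W.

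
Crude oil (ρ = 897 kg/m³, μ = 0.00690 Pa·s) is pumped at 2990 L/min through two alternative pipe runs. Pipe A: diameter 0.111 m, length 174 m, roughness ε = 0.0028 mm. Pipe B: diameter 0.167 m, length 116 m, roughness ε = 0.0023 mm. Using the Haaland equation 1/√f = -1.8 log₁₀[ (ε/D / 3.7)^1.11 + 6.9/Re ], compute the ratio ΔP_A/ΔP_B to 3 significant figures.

Pipe A: V = Q/A = 0.04983/0.009677 = 5.15 m/s; Re = 7.431e+04; ε/D = 2.52e-05; Haaland → f = 0.01906; ΔP_A = f(L/D)(ρV²/2) = 3.554e+05 Pa.
Pipe B: V = Q/A = 0.04983/0.0219 = 2.275 m/s; Re = 4.939e+04; ε/D = 1.38e-05; Haaland → f = 0.0208; ΔP_B = f(L/D)(ρV²/2) = 3.354e+04 Pa.
ΔP_A/ΔP_B = 3.554e+05/3.354e+04 = 10.6.

ΔP_A/ΔP_B ≈ 10.6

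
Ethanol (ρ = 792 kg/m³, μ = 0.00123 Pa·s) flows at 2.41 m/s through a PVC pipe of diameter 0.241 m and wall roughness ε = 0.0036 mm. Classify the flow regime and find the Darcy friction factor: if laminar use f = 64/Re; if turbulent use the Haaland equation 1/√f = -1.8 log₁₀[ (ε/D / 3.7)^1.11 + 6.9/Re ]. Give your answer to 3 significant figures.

f ≈ 0.0139

Re = ρVD/μ = 792·2.41·0.241/0.00123 = 3.74e+05.
Re > 4000 → turbulent. ε/D = 3.6e-06/0.241 = 1.49e-05; Haaland: 1/√f = -1.8 log₁₀[1.03e-06 + 1.84e-05] = 8.479, so f = 0.01391.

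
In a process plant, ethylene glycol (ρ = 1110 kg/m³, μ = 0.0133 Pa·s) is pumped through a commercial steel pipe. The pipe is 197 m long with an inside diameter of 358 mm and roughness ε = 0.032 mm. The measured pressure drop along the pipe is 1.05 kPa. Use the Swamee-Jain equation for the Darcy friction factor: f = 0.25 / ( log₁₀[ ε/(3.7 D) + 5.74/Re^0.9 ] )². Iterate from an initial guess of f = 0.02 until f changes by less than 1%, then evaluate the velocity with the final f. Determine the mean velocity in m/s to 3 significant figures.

Rearranging Darcy-Weisbach: V = √(2·ΔP·D/(f·L·ρ)). With ε/D = 3.2e-05/0.358 = 8.94e-05, iterate starting from f = 0.02:
  f = 0.02 → V = √(2·1050·0.358/(0.02·197·1110)) = 0.4146 m/s; Re = ρVD/μ = 1.239e+04; f → 0.0294
  f = 0.0294 → V = 0.342 m/s; Re = 1.022e+04; f → 0.03095
  f = 0.03095 → V = 0.3333 m/s; Re = 9958; f → 0.03117
Converged (Δf/f < 1%). With the final f = 0.03117: V = √(2·1050·0.358/(0.03117·197·1110)) = 0.3321 m/s.

V ≈ 0.332 m/s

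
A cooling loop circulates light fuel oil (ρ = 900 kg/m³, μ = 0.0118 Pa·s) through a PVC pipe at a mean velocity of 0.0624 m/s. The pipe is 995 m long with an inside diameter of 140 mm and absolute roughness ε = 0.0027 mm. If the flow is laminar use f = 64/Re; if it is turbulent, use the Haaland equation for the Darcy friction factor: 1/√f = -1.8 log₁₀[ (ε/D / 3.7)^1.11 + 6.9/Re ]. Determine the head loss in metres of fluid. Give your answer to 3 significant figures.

h_f ≈ 0.135 m

Reynolds number Re = ρVD/μ = 900 · 0.0624 · 0.14 / 0.0118 = 666.3.
Re < 2300 → laminar flow, so f = 64/Re = 64/666.3 = 0.09605 (the turbulent correlation is not needed).
Darcy-Weisbach: ΔP = f(L/D)(ρV²/2) = 0.09605·(995/0.14)·(900·0.0624²/2) = 0.09605·7107·1.752 = 1196 Pa.
Head loss h_f = ΔP/(ρg) = 1196/(900·9.81) = 0.135 m.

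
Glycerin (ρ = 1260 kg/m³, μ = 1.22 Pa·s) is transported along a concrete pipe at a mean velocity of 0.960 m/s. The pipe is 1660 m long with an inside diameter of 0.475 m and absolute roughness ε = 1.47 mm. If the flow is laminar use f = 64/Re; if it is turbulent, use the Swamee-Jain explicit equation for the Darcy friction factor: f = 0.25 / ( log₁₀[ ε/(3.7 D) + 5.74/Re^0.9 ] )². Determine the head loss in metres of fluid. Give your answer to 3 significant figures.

Reynolds number Re = ρVD/μ = 1260 · 0.96 · 0.475 / 1.22 = 471.
Re < 2300 → laminar flow, so f = 64/Re = 64/471 = 0.1359 (the turbulent correlation is not needed).
Darcy-Weisbach: ΔP = f(L/D)(ρV²/2) = 0.1359·(1660/0.475)·(1260·0.96²/2) = 0.1359·3495·580.6 = 2.757e+05 Pa.
Head loss h_f = ΔP/(ρg) = 2.757e+05/(1260·9.81) = 22.3 m.

h_f ≈ 22.3 m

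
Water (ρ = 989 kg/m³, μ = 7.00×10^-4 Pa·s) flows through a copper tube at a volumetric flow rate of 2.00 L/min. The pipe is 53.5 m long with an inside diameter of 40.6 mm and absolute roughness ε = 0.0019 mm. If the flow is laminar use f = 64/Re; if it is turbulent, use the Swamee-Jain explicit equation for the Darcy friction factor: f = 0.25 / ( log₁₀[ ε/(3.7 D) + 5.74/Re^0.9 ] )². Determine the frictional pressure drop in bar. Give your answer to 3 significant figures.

ΔP ≈ 1.87×10^-4 bar

Q = 2.00 L/min = 2.00/60000 = 3.333e-05 m³/s.
Cross-sectional area A = πD²/4 = π(0.0406)²/4 = 0.001295 m²; mean velocity V = Q/A = 3.333e-05/0.001295 = 0.02575 m/s.
Reynolds number Re = ρVD/μ = 989 · 0.02575 · 0.0406 / 0.0007 = 1477.
Re < 2300 → laminar flow, so f = 64/Re = 64/1477 = 0.04333 (the turbulent correlation is not needed).
Darcy-Weisbach: ΔP = f(L/D)(ρV²/2) = 0.04333·(53.5/0.0406)·(989·0.02575²/2) = 0.04333·1318·0.3278 = 18.72 Pa.
ΔP = 18.72 Pa = 1.87×10^-4 bar.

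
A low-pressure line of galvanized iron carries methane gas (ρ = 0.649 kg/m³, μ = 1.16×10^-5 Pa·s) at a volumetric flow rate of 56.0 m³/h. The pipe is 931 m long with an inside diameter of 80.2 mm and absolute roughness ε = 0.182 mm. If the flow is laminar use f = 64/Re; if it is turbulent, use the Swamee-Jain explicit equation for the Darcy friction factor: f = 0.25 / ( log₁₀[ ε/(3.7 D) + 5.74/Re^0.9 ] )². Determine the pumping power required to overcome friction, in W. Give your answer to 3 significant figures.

Q = 56.0 m³/h = 56.0/3600 = 0.01556 m³/s.
Cross-sectional area A = πD²/4 = π(0.0802)²/4 = 0.005052 m²; mean velocity V = Q/A = 0.01556/0.005052 = 3.079 m/s.
Reynolds number Re = ρVD/μ = 0.649 · 3.079 · 0.0802 / 1.16e-05 = 1.382e+04.
Re > 4000 → turbulent. Relative roughness ε/D = 0.000182/0.0802 = 0.00227. Swamee-Jain: f = 0.25/(log₁₀[0.00227/3.7 + 5.74/1.382e+04^0.9])² = 0.25/(log₁₀[0.000613 + 0.00108])² = 0.25/(-2.772)² = 0.03254.
Darcy-Weisbach: ΔP = f(L/D)(ρV²/2) = 0.03254·(931/0.0802)·(0.649·3.079²/2) = 0.03254·1.161e+04·3.077 = 1162 Pa.
Pumping power P = QΔP = 0.01556·1162 = 18.08 W = 18.1 W.

P ≈ 18.1 W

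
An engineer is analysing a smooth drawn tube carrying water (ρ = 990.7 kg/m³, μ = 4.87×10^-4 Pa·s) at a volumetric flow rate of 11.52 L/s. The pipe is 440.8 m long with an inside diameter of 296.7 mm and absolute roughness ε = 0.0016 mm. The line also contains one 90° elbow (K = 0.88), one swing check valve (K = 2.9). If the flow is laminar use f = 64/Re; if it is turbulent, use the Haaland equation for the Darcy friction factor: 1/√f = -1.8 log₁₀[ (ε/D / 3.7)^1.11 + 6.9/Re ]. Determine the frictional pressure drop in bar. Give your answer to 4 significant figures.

Q = 11.52 L/s = 11.52/1000 = 0.01152 m³/s.
Cross-sectional area A = πD²/4 = π(0.2967)²/4 = 0.06914 m²; mean velocity V = Q/A = 0.01152/0.06914 = 0.1666 m/s.
Reynolds number Re = ρVD/μ = 990.7 · 0.1666 · 0.2967 / 0.000487 = 1.006e+05.
Re > 4000 → turbulent. Relative roughness ε/D = 1.6e-06/0.2967 = 5.39e-06. Haaland: 1/√f = -1.8 log₁₀[(5.39e-06/3.7)^1.11 + 6.9/1.006e+05] = -1.8 log₁₀[3.32e-07 + 6.86e-05] = 7.491, so f = 0.01782.
Total minor-loss coefficient ΣK = 1·0.88 + 1·2.9 = 3.78.
ΔP = [f·L/D + ΣK]·(ρV²/2) = [0.01782·440.8/0.2967 + 3.78]·(990.7·0.1666²/2) = [26.48 + 3.78]·13.75 = 416.1 Pa.
ΔP = 416.1 Pa = 0.004161 bar.

ΔP ≈ 0.004161 bar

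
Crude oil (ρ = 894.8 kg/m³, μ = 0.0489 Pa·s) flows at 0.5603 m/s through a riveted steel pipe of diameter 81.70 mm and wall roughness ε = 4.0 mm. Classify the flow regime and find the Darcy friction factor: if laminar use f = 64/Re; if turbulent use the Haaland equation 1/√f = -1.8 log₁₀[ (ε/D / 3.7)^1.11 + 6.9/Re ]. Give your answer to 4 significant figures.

Re = ρVD/μ = 894.8·0.5603·0.0817/0.0489 = 837.6.
Re < 2300 → laminar, so f = 64/Re = 0.0764 (roughness is irrelevant in laminar flow).

f ≈ 0.07640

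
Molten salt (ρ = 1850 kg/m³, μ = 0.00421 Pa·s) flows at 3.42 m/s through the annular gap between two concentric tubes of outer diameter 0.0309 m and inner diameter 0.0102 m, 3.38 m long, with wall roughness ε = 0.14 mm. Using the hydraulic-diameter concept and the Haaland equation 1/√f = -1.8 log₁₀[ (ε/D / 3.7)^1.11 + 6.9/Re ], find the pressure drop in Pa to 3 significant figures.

Hydraulic diameter D_h = 4A/P = D_o - D_i = 0.0309 - 0.0102 = 0.0207 m.
Re = ρVD_h/μ = 1850·3.42·0.0207/0.00421 = 3.111e+04.
ε/D_h = 0.00014/0.0207 = 0.00676; Haaland gives 1/√f = -1.8 log₁₀[0.000914+0.000222] = 5.301, so f = 0.03559.
ΔP = f(L/D_h)(ρV²/2) = 0.03559·3.38/0.0207·1.082e+04 = 6.287e+04 Pa.

ΔP ≈ 62900 Pa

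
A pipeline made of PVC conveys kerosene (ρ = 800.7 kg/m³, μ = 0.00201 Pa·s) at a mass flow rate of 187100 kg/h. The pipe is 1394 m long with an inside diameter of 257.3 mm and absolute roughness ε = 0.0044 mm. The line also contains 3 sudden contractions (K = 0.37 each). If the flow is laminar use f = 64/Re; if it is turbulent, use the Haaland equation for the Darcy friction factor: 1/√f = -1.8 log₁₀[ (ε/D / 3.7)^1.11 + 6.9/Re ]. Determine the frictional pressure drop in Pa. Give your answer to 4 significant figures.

ṁ = 187100 kg/h = 187100/3600 = 51.97 kg/s.
A = πD²/4 = π(0.2573)²/4 = 0.052 m²; mean velocity V = ṁ/(ρA) = 51.97/(800.7 · 0.052) = 1.248 m/s.
Reynolds number Re = ρVD/μ = 800.7 · 1.248 · 0.2573 / 0.00201 = 1.28e+05.
Re > 4000 → turbulent. Relative roughness ε/D = 4.4e-06/0.2573 = 1.71e-05. Haaland: 1/√f = -1.8 log₁₀[(1.71e-05/3.7)^1.11 + 6.9/1.28e+05] = -1.8 log₁₀[1.2e-06 + 5.39e-05] = 7.666, so f = 0.01702.
Total minor-loss coefficient ΣK = 3·0.37 = 1.11.
ΔP = [f·L/D + ΣK]·(ρV²/2) = [0.01702·1394/0.2573 + 1.11]·(800.7·1.248²/2) = [92.2 + 1.11]·623.9 = 5.821e+04 Pa.

ΔP ≈ 58210 Pa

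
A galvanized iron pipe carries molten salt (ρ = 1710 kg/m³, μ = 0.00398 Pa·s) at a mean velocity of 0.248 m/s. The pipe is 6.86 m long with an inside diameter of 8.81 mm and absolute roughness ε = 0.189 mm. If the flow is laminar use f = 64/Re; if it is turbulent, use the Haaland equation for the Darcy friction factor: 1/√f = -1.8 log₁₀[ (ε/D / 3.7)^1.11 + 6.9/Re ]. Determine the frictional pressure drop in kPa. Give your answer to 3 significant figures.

Reynolds number Re = ρVD/μ = 1710 · 0.248 · 0.00881 / 0.00398 = 938.7.
Re < 2300 → laminar flow, so f = 64/Re = 64/938.7 = 0.06818 (the turbulent correlation is not needed).
Darcy-Weisbach: ΔP = f(L/D)(ρV²/2) = 0.06818·(6.86/0.00881)·(1710·0.248²/2) = 0.06818·778.7·52.59 = 2792 Pa.
ΔP = 2792 Pa = 2.79 kPa.

ΔP ≈ 2.79 kPa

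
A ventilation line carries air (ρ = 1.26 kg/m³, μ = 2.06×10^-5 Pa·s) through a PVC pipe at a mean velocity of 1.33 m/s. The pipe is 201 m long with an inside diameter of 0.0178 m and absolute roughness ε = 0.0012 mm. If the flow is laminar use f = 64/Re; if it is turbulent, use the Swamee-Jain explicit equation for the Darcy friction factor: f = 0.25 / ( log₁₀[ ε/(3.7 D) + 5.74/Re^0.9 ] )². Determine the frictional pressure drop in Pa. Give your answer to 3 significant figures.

Reynolds number Re = ρVD/μ = 1.26 · 1.33 · 0.0178 / 2.06e-05 = 1448.
Re < 2300 → laminar flow, so f = 64/Re = 64/1448 = 0.0442 (the turbulent correlation is not needed).
Darcy-Weisbach: ΔP = f(L/D)(ρV²/2) = 0.0442·(201/0.0178)·(1.26·1.33²/2) = 0.0442·1.129e+04·1.114 = 556.2 Pa.

ΔP ≈ 556 Pa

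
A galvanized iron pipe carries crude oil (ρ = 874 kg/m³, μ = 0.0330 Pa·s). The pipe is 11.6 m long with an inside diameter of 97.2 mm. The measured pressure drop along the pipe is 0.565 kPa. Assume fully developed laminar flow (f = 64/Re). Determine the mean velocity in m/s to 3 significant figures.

For laminar flow, f = 64/Re with Re = ρVD/μ, so Darcy-Weisbach reduces to ΔP = 32μLV/D². Solving for V: V = ΔP·D²/(32μL) = 565·(0.0972)²/(32·0.033·11.6) = 0.4358 m/s.
Check: Re = ρVD/μ = 874·0.4358·0.0972/0.033 = 1122 < 2300, so the laminar assumption holds.

V ≈ 0.436 m/s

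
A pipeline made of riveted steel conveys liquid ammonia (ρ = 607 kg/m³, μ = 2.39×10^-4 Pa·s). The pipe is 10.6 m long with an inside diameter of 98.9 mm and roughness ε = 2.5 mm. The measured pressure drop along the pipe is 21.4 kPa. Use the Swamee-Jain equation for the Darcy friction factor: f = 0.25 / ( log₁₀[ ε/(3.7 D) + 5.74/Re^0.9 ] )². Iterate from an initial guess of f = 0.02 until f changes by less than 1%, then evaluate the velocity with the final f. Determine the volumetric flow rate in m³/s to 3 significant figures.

Q ≈ 0.0270 m³/s

Rearranging Darcy-Weisbach: V = √(2·ΔP·D/(f·L·ρ)). With ε/D = 0.0025/0.0989 = 0.0253, iterate starting from f = 0.02:
  f = 0.02 → V = √(2·2.14e+04·0.0989/(0.02·10.6·607)) = 5.735 m/s; Re = ρVD/μ = 1.441e+06; f → 0.05337
  f = 0.05337 → V = 3.511 m/s; Re = 8.819e+05; f → 0.05339
Converged (Δf/f < 1%). With the final f = 0.05339: V = √(2·2.14e+04·0.0989/(0.05339·10.6·607)) = 3.51 m/s.
Q = V·A = 3.51·(π/4·0.0989²) = 0.02697 m³/s = 0.0270 m³/s.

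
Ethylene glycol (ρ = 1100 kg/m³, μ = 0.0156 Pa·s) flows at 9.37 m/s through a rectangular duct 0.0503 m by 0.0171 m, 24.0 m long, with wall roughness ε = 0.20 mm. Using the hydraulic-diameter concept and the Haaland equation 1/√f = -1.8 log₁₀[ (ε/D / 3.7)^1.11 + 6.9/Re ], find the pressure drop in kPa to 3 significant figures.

Hydraulic diameter D_h = 4A/P = 4·(0.0503·0.0171)/(2·(0.0503+0.0171)) = 0.003441/0.1348 = 0.02552 m.
Re = ρVD_h/μ = 1100·9.37·0.02552/0.0156 = 1.686e+04.
ε/D_h = 0.0002/0.02552 = 0.00784; Haaland gives 1/√f = -1.8 log₁₀[0.00108+0.000409] = 5.091, so f = 0.03858.
ΔP = f(L/D_h)(ρV²/2) = 0.03858·24/0.02552·4.829e+04 = 1.752e+06 Pa.
ΔP = 1750 kPa.

ΔP ≈ 1750 kPa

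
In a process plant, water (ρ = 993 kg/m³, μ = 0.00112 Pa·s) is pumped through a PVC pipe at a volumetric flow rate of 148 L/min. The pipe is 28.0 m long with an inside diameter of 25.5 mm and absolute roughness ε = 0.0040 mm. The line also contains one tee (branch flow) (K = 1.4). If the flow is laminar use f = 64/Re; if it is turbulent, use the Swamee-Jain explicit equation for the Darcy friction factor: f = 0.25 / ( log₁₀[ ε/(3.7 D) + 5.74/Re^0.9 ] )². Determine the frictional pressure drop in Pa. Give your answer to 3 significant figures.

ΔP ≈ 251000 Pa

Q = 148 L/min = 148/60000 = 0.002467 m³/s.
Cross-sectional area A = πD²/4 = π(0.0255)²/4 = 0.0005107 m²; mean velocity V = Q/A = 0.002467/0.0005107 = 4.83 m/s.
Reynolds number Re = ρVD/μ = 993 · 4.83 · 0.0255 / 0.00112 = 1.092e+05.
Re > 4000 → turbulent. Relative roughness ε/D = 4e-06/0.0255 = 0.000157. Swamee-Jain: f = 0.25/(log₁₀[0.000157/3.7 + 5.74/1.092e+05^0.9])² = 0.25/(log₁₀[4.24e-05 + 0.000168])² = 0.25/(-3.678)² = 0.01848.
Total minor-loss coefficient ΣK = 1·1.4 = 1.4.
ΔP = [f·L/D + ΣK]·(ρV²/2) = [0.01848·28/0.0255 + 1.4]·(993·4.83²/2) = [20.3 + 1.4]·1.158e+04 = 2.513e+05 Pa.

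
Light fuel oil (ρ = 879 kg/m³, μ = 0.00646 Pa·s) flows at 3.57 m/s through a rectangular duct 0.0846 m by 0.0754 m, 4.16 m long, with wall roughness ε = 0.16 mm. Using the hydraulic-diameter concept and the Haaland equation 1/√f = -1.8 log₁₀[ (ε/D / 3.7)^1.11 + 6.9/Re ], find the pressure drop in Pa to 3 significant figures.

Hydraulic diameter D_h = 4A/P = 4·(0.0846·0.0754)/(2·(0.0846+0.0754)) = 0.02552/0.32 = 0.07974 m.
Re = ρVD_h/μ = 879·3.57·0.07974/0.00646 = 3.873e+04.
ε/D_h = 0.00016/0.07974 = 0.00201; Haaland gives 1/√f = -1.8 log₁₀[0.000237+0.000178] = 6.087, so f = 0.02699.
ΔP = f(L/D_h)(ρV²/2) = 0.02699·4.16/0.07974·5601 = 7887 Pa.

ΔP ≈ 7890 Pa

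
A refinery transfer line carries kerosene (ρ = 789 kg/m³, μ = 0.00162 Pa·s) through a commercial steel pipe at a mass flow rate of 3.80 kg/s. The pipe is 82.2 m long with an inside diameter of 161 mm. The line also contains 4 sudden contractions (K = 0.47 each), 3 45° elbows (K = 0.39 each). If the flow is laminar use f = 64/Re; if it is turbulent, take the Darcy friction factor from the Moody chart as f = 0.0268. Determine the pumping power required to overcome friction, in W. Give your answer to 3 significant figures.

P ≈ 1.78 W

A = πD²/4 = π(0.161)²/4 = 0.02036 m²; mean velocity V = ṁ/(ρA) = 3.8/(789 · 0.02036) = 0.2366 m/s.
Reynolds number Re = ρVD/μ = 789 · 0.2366 · 0.161 / 0.00162 = 1.855e+04.
Re > 4000 → turbulent; use the Moody-chart value f = 0.0268.
Total minor-loss coefficient ΣK = 4·0.47 + 3·0.39 = 3.05.
ΔP = [f·L/D + ΣK]·(ρV²/2) = [0.0268·82.2/0.161 + 3.05]·(789·0.2366²/2) = [13.68 + 3.05]·22.08 = 369.4 Pa.
Q = ṁ/ρ = 3.8/789 = 0.004816 m³/s.
Pumping power P = QΔP = 0.004816·369.4 = 1.779 W = 1.78 W.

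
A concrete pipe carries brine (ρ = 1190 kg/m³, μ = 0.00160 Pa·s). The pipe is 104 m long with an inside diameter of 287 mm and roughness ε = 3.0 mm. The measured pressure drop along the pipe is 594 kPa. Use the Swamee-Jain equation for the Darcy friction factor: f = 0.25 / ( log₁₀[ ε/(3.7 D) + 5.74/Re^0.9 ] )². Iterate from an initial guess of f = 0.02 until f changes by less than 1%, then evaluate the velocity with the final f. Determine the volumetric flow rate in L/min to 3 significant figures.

Rearranging Darcy-Weisbach: V = √(2·ΔP·D/(f·L·ρ)). With ε/D = 0.003/0.287 = 0.0105, iterate starting from f = 0.02:
  f = 0.02 → V = √(2·5.94e+05·0.287/(0.02·104·1190)) = 11.74 m/s; Re = ρVD/μ = 2.505e+06; f → 0.03852
  f = 0.03852 → V = 8.457 m/s; Re = 1.805e+06; f → 0.03854
Converged (Δf/f < 1%). With the final f = 0.03854: V = √(2·5.94e+05·0.287/(0.03854·104·1190)) = 8.455 m/s.
Q = V·A = 8.455·(π/4·0.287²) = 0.547 m³/s = 32800 L/min.

Q ≈ 32800 L/min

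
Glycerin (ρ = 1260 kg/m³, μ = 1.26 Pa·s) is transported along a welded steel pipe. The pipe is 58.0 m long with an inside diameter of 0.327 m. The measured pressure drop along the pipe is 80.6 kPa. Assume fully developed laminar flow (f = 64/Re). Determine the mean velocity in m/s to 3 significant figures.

For laminar flow, f = 64/Re with Re = ρVD/μ, so Darcy-Weisbach reduces to ΔP = 32μLV/D². Solving for V: V = ΔP·D²/(32μL) = 8.06e+04·(0.327)²/(32·1.26·58) = 3.685 m/s.
Check: Re = ρVD/μ = 1260·3.685·0.327/1.26 = 1205 < 2300, so the laminar assumption holds.

V ≈ 3.69 m/s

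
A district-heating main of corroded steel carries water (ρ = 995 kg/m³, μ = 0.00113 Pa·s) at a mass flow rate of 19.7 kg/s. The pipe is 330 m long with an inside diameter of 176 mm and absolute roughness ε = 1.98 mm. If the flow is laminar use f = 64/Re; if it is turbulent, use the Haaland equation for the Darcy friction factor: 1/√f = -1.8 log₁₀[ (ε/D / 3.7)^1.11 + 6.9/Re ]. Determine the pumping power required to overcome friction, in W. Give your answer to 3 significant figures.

P ≈ 489 W

A = πD²/4 = π(0.176)²/4 = 0.02433 m²; mean velocity V = ṁ/(ρA) = 19.7/(995 · 0.02433) = 0.8138 m/s.
Reynolds number Re = ρVD/μ = 995 · 0.8138 · 0.176 / 0.00113 = 1.261e+05.
Re > 4000 → turbulent. Relative roughness ε/D = 0.00198/0.176 = 0.0113. Haaland: 1/√f = -1.8 log₁₀[(0.0113/3.7)^1.11 + 6.9/1.261e+05] = -1.8 log₁₀[0.00161 + 5.47e-05] = 5.003, so f = 0.03995.
Darcy-Weisbach: ΔP = f(L/D)(ρV²/2) = 0.03995·(330/0.176)·(995·0.8138²/2) = 0.03995·1875·329.5 = 2.468e+04 Pa.
Q = ṁ/ρ = 19.7/995 = 0.0198 m³/s.
Pumping power P = QΔP = 0.0198·2.468e+04 = 488.7 W = 489 W.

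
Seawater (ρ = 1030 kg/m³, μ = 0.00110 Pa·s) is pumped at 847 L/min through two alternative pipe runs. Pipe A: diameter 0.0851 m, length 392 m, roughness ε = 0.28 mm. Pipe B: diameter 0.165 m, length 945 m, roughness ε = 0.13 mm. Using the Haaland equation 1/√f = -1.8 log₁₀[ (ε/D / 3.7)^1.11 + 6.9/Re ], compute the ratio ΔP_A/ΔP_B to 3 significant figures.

Pipe A: V = Q/A = 0.01412/0.005688 = 2.482 m/s; Re = 1.978e+05; ε/D = 0.00329; Haaland → f = 0.02748; ΔP_A = f(L/D)(ρV²/2) = 4.016e+05 Pa.
Pipe B: V = Q/A = 0.01412/0.02138 = 0.6602 m/s; Re = 1.02e+05; ε/D = 0.000788; Haaland → f = 0.02116; ΔP_B = f(L/D)(ρV²/2) = 2.72e+04 Pa.
ΔP_A/ΔP_B = 4.016e+05/2.72e+04 = 14.8.

ΔP_A/ΔP_B ≈ 14.8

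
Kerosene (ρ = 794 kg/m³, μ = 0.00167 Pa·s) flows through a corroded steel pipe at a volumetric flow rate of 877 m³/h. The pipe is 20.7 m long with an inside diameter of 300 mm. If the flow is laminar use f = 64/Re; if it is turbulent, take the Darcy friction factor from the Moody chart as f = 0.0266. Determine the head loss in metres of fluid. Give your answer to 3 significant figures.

Q = 877 m³/h = 877/3600 = 0.2436 m³/s.
Cross-sectional area A = πD²/4 = π(0.3)²/4 = 0.07069 m²; mean velocity V = Q/A = 0.2436/0.07069 = 3.446 m/s.
Reynolds number Re = ρVD/μ = 794 · 3.446 · 0.3 / 0.00167 = 4.916e+05.
Re > 4000 → turbulent; use the Moody-chart value f = 0.0266.
Darcy-Weisbach: ΔP = f(L/D)(ρV²/2) = 0.0266·(20.7/0.3)·(794·3.446²/2) = 0.0266·69·4715 = 8655 Pa.
Head loss h_f = ΔP/(ρg) = 8655/(794·9.81) = 1.11 m.

h_f ≈ 1.11 m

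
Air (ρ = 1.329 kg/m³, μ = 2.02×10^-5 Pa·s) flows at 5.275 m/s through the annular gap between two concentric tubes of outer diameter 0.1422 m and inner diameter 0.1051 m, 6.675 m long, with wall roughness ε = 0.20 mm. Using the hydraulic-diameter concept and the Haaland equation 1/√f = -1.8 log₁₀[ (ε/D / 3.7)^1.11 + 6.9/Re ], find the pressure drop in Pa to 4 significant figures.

ΔP ≈ 121.7 Pa

Hydraulic diameter D_h = 4A/P = D_o - D_i = 0.1422 - 0.1051 = 0.0371 m.
Re = ρVD_h/μ = 1.329·5.275·0.0371/2.02e-05 = 1.288e+04.
ε/D_h = 0.0002/0.0371 = 0.00539; Haaland gives 1/√f = -1.8 log₁₀[0.00071+0.000536] = 5.228, so f = 0.03659.
ΔP = f(L/D_h)(ρV²/2) = 0.03659·6.675/0.0371·18.49 = 121.7 Pa.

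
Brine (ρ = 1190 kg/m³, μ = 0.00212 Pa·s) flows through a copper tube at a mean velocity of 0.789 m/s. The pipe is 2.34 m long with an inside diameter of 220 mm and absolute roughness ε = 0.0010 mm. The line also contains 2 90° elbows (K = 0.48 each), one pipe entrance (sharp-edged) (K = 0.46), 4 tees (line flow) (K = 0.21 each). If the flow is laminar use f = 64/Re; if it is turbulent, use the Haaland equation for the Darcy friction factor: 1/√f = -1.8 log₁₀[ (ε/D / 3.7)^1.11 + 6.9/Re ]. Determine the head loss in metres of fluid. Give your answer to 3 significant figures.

Reynolds number Re = ρVD/μ = 1190 · 0.789 · 0.22 / 0.00212 = 9.743e+04.
Re > 4000 → turbulent. Relative roughness ε/D = 1e-06/0.22 = 4.55e-06. Haaland: 1/√f = -1.8 log₁₀[(4.55e-06/3.7)^1.11 + 6.9/9.743e+04] = -1.8 log₁₀[2.75e-07 + 7.08e-05] = 7.467, so f = 0.01794.
Total minor-loss coefficient ΣK = 2·0.48 + 1·0.46 + 4·0.21 = 2.26.
ΔP = [f·L/D + ΣK]·(ρV²/2) = [0.01794·2.34/0.22 + 2.26]·(1190·0.789²/2) = [0.1908 + 2.26]·370.4 = 907.8 Pa.
Head loss h_f = ΔP/(ρg) = 907.8/(1190·9.81) = 0.0778 m.

h_f ≈ 0.0778 m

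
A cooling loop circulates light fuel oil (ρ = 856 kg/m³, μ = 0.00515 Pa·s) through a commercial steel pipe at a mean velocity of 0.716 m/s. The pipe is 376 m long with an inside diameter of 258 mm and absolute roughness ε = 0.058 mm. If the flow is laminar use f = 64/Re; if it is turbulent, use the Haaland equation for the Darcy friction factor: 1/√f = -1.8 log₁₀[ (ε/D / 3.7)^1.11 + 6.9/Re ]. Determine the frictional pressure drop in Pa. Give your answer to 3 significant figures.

ΔP ≈ 7570 Pa

Reynolds number Re = ρVD/μ = 856 · 0.716 · 0.258 / 0.00515 = 3.07e+04.
Re > 4000 → turbulent. Relative roughness ε/D = 5.8e-05/0.258 = 0.000225. Haaland: 1/√f = -1.8 log₁₀[(0.000225/3.7)^1.11 + 6.9/3.07e+04] = -1.8 log₁₀[2.09e-05 + 0.000225] = 6.498, so f = 0.02369.
Darcy-Weisbach: ΔP = f(L/D)(ρV²/2) = 0.02369·(376/0.258)·(856·0.716²/2) = 0.02369·1457·219.4 = 7574 Pa.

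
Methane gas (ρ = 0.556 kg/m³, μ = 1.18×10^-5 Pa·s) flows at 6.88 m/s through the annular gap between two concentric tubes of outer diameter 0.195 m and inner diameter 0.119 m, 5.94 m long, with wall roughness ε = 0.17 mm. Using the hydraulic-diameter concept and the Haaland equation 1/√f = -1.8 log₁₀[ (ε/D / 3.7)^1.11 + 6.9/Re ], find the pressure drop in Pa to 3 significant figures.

ΔP ≈ 29.8 Pa

Hydraulic diameter D_h = 4A/P = D_o - D_i = 0.195 - 0.119 = 0.076 m.
Re = ρVD_h/μ = 0.556·6.88·0.076/1.18e-05 = 2.464e+04.
ε/D_h = 0.00017/0.076 = 0.00224; Haaland gives 1/√f = -1.8 log₁₀[0.000268+0.00028] = 5.871, so f = 0.02901.
ΔP = f(L/D_h)(ρV²/2) = 0.02901·5.94/0.076·13.16 = 29.84 Pa.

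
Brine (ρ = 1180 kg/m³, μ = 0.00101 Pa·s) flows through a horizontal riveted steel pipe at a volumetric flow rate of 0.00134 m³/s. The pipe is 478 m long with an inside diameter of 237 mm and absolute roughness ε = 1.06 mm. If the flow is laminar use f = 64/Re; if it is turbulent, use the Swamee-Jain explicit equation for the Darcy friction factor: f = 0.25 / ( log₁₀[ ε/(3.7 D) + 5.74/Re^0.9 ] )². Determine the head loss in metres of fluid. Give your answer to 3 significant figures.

h_f ≈ 0.00368 m

Cross-sectional area A = πD²/4 = π(0.237)²/4 = 0.04412 m²; mean velocity V = Q/A = 0.00134/0.04412 = 0.03038 m/s.
Reynolds number Re = ρVD/μ = 1180 · 0.03038 · 0.237 / 0.00101 = 8411.
Re > 4000 → turbulent. Relative roughness ε/D = 0.00106/0.237 = 0.00447. Swamee-Jain: f = 0.25/(log₁₀[0.00447/3.7 + 5.74/8411^0.9])² = 0.25/(log₁₀[0.00121 + 0.00168])² = 0.25/(-2.539)² = 0.03879.
Darcy-Weisbach: ΔP = f(L/D)(ρV²/2) = 0.03879·(478/0.237)·(1180·0.03038²/2) = 0.03879·2017·0.5444 = 42.59 Pa.
Head loss h_f = ΔP/(ρg) = 42.59/(1180·9.81) = 0.00368 m.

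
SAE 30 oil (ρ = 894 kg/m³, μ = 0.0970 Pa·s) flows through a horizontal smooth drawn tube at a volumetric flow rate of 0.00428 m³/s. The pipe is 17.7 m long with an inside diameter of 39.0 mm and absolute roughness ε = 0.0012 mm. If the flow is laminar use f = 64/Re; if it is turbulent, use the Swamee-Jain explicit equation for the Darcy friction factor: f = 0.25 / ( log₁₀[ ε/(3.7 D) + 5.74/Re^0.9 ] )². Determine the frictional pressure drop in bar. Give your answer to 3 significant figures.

Cross-sectional area A = πD²/4 = π(0.039)²/4 = 0.001195 m²; mean velocity V = Q/A = 0.00428/0.001195 = 3.583 m/s.
Reynolds number Re = ρVD/μ = 894 · 3.583 · 0.039 / 0.097 = 1288.
Re < 2300 → laminar flow, so f = 64/Re = 64/1288 = 0.0497 (the turbulent correlation is not needed).
Darcy-Weisbach: ΔP = f(L/D)(ρV²/2) = 0.0497·(17.7/0.039)·(894·3.583²/2) = 0.0497·453.8·5738 = 1.294e+05 Pa.
ΔP = 1.294e+05 Pa = 1.29 bar.

ΔP ≈ 1.29 bar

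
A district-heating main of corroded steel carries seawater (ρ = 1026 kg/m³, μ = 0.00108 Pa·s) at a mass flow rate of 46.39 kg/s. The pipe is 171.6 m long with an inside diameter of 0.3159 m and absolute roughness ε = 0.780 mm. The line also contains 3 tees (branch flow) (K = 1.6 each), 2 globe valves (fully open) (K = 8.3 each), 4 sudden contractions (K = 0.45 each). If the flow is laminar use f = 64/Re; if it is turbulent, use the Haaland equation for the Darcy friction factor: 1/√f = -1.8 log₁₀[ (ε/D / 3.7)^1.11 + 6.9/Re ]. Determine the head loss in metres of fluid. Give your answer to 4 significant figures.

A = πD²/4 = π(0.3159)²/4 = 0.07838 m²; mean velocity V = ṁ/(ρA) = 46.39/(1026 · 0.07838) = 0.5769 m/s.
Reynolds number Re = ρVD/μ = 1026 · 0.5769 · 0.3159 / 0.00108 = 1.731e+05.
Re > 4000 → turbulent. Relative roughness ε/D = 0.00078/0.3159 = 0.00247. Haaland: 1/√f = -1.8 log₁₀[(0.00247/3.7)^1.11 + 6.9/1.731e+05] = -1.8 log₁₀[0.000299 + 3.99e-05] = 6.247, so f = 0.02562.
Total minor-loss coefficient ΣK = 3·1.6 + 2·8.3 + 4·0.45 = 23.2.
ΔP = [f·L/D + ΣK]·(ρV²/2) = [0.02562·171.6/0.3159 + 23.2]·(1026·0.5769²/2) = [13.92 + 23.2]·170.7 = 6337 Pa.
Head loss h_f = ΔP/(ρg) = 6337/(1026·9.81) = 0.6296 m.

h_f ≈ 0.6296 m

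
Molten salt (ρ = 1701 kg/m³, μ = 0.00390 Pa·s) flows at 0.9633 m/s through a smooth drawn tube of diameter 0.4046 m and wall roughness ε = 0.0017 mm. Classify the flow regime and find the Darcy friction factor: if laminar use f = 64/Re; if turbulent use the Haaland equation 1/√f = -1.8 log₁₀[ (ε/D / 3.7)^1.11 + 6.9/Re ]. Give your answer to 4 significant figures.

f ≈ 0.01602

Re = ρVD/μ = 1701·0.9633·0.4046/0.0039 = 1.7e+05.
Re > 4000 → turbulent. ε/D = 1.7e-06/0.4046 = 4.2e-06; Haaland: 1/√f = -1.8 log₁₀[2.52e-07 + 4.06e-05] = 7.9, so f = 0.01602.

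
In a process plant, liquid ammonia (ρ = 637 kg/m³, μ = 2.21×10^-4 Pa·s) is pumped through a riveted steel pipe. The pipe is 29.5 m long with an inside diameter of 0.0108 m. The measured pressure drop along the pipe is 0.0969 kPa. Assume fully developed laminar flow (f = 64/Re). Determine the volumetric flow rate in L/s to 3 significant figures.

For laminar flow, f = 64/Re with Re = ρVD/μ, so Darcy-Weisbach reduces to ΔP = 32μLV/D². Solving for V: V = ΔP·D²/(32μL) = 96.9·(0.0108)²/(32·0.000221·29.5) = 0.05418 m/s.
Check: Re = ρVD/μ = 637·0.05418·0.0108/0.000221 = 1686 < 2300, so the laminar assumption holds.
Q = V·A = 0.05418·(π/4·0.0108²) = 4.963e-06 m³/s = 0.00496 L/s.

Q ≈ 0.00496 L/s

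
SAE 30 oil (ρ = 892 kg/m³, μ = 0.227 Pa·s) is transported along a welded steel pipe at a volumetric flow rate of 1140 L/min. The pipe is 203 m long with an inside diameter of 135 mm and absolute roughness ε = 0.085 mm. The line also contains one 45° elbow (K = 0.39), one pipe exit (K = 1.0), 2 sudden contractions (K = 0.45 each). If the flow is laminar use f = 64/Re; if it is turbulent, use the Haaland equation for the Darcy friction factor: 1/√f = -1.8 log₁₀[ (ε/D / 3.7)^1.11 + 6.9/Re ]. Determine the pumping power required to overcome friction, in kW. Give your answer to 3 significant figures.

Q = 1140 L/min = 1140/60000 = 0.019 m³/s.
Cross-sectional area A = πD²/4 = π(0.135)²/4 = 0.01431 m²; mean velocity V = Q/A = 0.019/0.01431 = 1.327 m/s.
Reynolds number Re = ρVD/μ = 892 · 1.327 · 0.135 / 0.227 = 704.2.
Re < 2300 → laminar flow, so f = 64/Re = 64/704.2 = 0.09089 (the turbulent correlation is not needed).
Total minor-loss coefficient ΣK = 1·0.39 + 1·1 + 2·0.45 = 2.29.
ΔP = [f·L/D + ΣK]·(ρV²/2) = [0.09089·203/0.135 + 2.29]·(892·1.327²/2) = [136.7 + 2.29]·785.8 = 1.092e+05 Pa.
Pumping power P = QΔP = 0.019·1.092e+05 = 2075 W = 2.07 kW.

P ≈ 2.07 kW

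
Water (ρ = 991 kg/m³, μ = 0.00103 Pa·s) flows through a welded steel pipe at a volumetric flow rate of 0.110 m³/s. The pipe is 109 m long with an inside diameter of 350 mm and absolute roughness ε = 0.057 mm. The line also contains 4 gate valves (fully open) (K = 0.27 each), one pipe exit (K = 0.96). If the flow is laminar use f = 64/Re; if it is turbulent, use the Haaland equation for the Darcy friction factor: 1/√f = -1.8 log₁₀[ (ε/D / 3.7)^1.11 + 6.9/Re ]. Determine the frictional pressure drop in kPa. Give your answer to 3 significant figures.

Cross-sectional area A = πD²/4 = π(0.35)²/4 = 0.09621 m²; mean velocity V = Q/A = 0.11/0.09621 = 1.143 m/s.
Reynolds number Re = ρVD/μ = 991 · 1.143 · 0.35 / 0.00103 = 3.85e+05.
Re > 4000 → turbulent. Relative roughness ε/D = 5.7e-05/0.35 = 0.000163. Haaland: 1/√f = -1.8 log₁₀[(0.000163/3.7)^1.11 + 6.9/3.85e+05] = -1.8 log₁₀[1.46e-05 + 1.79e-05] = 8.078, so f = 0.01532.
Total minor-loss coefficient ΣK = 4·0.27 + 1·0.96 = 2.04.
ΔP = [f·L/D + ΣK]·(ρV²/2) = [0.01532·109/0.35 + 2.04]·(991·1.143²/2) = [4.772 + 2.04]·647.7 = 4412 Pa.
ΔP = 4412 Pa = 4.41 kPa.

ΔP ≈ 4.41 kPa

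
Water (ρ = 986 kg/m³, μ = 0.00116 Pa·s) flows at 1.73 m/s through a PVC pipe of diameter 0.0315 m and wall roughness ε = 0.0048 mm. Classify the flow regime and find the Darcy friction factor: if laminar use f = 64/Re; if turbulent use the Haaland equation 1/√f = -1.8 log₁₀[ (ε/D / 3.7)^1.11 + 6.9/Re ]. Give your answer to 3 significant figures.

f ≈ 0.0215

Re = ρVD/μ = 986·1.73·0.0315/0.00116 = 4.632e+04.
Re > 4000 → turbulent. ε/D = 4.8e-06/0.0315 = 0.000152; Haaland: 1/√f = -1.8 log₁₀[1.36e-05 + 0.000149] = 6.82, so f = 0.0215.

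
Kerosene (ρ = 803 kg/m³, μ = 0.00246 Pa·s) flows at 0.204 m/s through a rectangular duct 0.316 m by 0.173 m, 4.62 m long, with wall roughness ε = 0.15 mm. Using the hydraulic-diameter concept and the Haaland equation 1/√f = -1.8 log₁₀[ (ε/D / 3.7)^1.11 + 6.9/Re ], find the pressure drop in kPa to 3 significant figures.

ΔP ≈ 0.00995 kPa

Hydraulic diameter D_h = 4A/P = 4·(0.316·0.173)/(2·(0.316+0.173)) = 0.2187/0.978 = 0.2236 m.
Re = ρVD_h/μ = 803·0.204·0.2236/0.00246 = 1.489e+04.
ε/D_h = 0.00015/0.2236 = 0.000671; Haaland gives 1/√f = -1.8 log₁₀[7.03e-05+0.000463] = 5.891, so f = 0.02882.
ΔP = f(L/D_h)(ρV²/2) = 0.02882·4.62/0.2236·16.71 = 9.949 Pa.
ΔP = 0.00995 kPa.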